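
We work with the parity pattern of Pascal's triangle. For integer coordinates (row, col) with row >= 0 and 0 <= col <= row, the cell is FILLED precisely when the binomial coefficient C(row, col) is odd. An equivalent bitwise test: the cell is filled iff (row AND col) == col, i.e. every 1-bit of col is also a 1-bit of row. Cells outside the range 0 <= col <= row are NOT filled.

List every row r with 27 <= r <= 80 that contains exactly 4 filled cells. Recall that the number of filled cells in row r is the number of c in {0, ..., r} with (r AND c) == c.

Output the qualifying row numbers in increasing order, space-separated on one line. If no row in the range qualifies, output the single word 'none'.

Answer: 33 34 36 40 48 65 66 68 72 80

Derivation:
Row r has 2^popcount(r) filled cells, so we need popcount(r) = log2(4) = 2.
Scan r = 27..80 and keep those with exactly 2 one-bits:
r=27=11011 popcount=4 -> skip
r=28=11100 popcount=3 -> skip
r=29=11101 popcount=4 -> skip
r=30=11110 popcount=4 -> skip
r=31=11111 popcount=5 -> skip
r=32=100000 popcount=1 -> skip
r=33=100001 popcount=2 -> KEEP
r=34=100010 popcount=2 -> KEEP
r=35=100011 popcount=3 -> skip
r=36=100100 popcount=2 -> KEEP
r=37=100101 popcount=3 -> skip
r=38=100110 popcount=3 -> skip
r=39=100111 popcount=4 -> skip
r=40=101000 popcount=2 -> KEEP
r=41=101001 popcount=3 -> skip
r=42=101010 popcount=3 -> skip
r=43=101011 popcount=4 -> skip
r=44=101100 popcount=3 -> skip
r=45=101101 popcount=4 -> skip
r=46=101110 popcount=4 -> skip
r=47=101111 popcount=5 -> skip
r=48=110000 popcount=2 -> KEEP
r=49=110001 popcount=3 -> skip
r=50=110010 popcount=3 -> skip
r=51=110011 popcount=4 -> skip
r=52=110100 popcount=3 -> skip
r=53=110101 popcount=4 -> skip
r=54=110110 popcount=4 -> skip
r=55=110111 popcount=5 -> skip
r=56=111000 popcount=3 -> skip
r=57=111001 popcount=4 -> skip
r=58=111010 popcount=4 -> skip
r=59=111011 popcount=5 -> skip
r=60=111100 popcount=4 -> skip
r=61=111101 popcount=5 -> skip
r=62=111110 popcount=5 -> skip
r=63=111111 popcount=6 -> skip
r=64=1000000 popcount=1 -> skip
r=65=1000001 popcount=2 -> KEEP
r=66=1000010 popcount=2 -> KEEP
r=67=1000011 popcount=3 -> skip
r=68=1000100 popcount=2 -> KEEP
r=69=1000101 popcount=3 -> skip
r=70=1000110 popcount=3 -> skip
r=71=1000111 popcount=4 -> skip
r=72=1001000 popcount=2 -> KEEP
r=73=1001001 popcount=3 -> skip
r=74=1001010 popcount=3 -> skip
r=75=1001011 popcount=4 -> skip
r=76=1001100 popcount=3 -> skip
r=77=1001101 popcount=4 -> skip
r=78=1001110 popcount=4 -> skip
r=79=1001111 popcount=5 -> skip
r=80=1010000 popcount=2 -> KEEP
Kept rows: 33 34 36 40 48 65 66 68 72 80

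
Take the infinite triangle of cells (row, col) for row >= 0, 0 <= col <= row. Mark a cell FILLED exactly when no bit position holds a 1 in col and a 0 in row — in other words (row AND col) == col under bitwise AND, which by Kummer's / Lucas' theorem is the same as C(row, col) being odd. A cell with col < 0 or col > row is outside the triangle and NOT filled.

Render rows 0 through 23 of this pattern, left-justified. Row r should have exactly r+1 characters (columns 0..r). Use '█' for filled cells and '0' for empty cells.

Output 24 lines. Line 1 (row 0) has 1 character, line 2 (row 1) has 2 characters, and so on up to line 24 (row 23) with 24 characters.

r0=0: █
r1=1: ██
r2=10: █0█
r3=11: ████
r4=100: █000█
r5=101: ██00██
r6=110: █0█0█0█
r7=111: ████████
r8=1000: █0000000█
r9=1001: ██000000██
r10=1010: █0█00000█0█
r11=1011: ████0000████
r12=1100: █000█000█000█
r13=1101: ██00██00██00██
r14=1110: █0█0█0█0█0█0█0█
r15=1111: ████████████████
r16=10000: █000000000000000█
r17=10001: ██00000000000000██
r18=10010: █0█0000000000000█0█
r19=10011: ████000000000000████
r20=10100: █000█00000000000█000█
r21=10101: ██00██0000000000██00██
r22=10110: █0█0█0█000000000█0█0█0█
r23=10111: ████████00000000████████

Answer: █
██
█0█
████
█000█
██00██
█0█0█0█
████████
█0000000█
██000000██
█0█00000█0█
████0000████
█000█000█000█
██00██00██00██
█0█0█0█0█0█0█0█
████████████████
█000000000000000█
██00000000000000██
█0█0000000000000█0█
████000000000000████
█000█00000000000█000█
██00██0000000000██00██
█0█0█0█000000000█0█0█0█
████████00000000████████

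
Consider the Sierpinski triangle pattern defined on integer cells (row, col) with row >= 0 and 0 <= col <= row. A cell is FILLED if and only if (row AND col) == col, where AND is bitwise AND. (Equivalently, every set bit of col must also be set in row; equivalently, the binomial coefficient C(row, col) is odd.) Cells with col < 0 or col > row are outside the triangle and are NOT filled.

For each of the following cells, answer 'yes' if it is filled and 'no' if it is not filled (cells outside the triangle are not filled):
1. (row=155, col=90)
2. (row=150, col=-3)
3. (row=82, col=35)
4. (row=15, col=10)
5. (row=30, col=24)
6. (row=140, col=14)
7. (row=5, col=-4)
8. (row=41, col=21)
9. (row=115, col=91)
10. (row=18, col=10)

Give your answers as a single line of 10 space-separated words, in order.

Answer: no no no yes yes no no no no no

Derivation:
(155,90): row=0b10011011, col=0b1011010, row AND col = 0b11010 = 26; 26 != 90 -> empty
(150,-3): col outside [0, 150] -> not filled
(82,35): row=0b1010010, col=0b100011, row AND col = 0b10 = 2; 2 != 35 -> empty
(15,10): row=0b1111, col=0b1010, row AND col = 0b1010 = 10; 10 == 10 -> filled
(30,24): row=0b11110, col=0b11000, row AND col = 0b11000 = 24; 24 == 24 -> filled
(140,14): row=0b10001100, col=0b1110, row AND col = 0b1100 = 12; 12 != 14 -> empty
(5,-4): col outside [0, 5] -> not filled
(41,21): row=0b101001, col=0b10101, row AND col = 0b1 = 1; 1 != 21 -> empty
(115,91): row=0b1110011, col=0b1011011, row AND col = 0b1010011 = 83; 83 != 91 -> empty
(18,10): row=0b10010, col=0b1010, row AND col = 0b10 = 2; 2 != 10 -> empty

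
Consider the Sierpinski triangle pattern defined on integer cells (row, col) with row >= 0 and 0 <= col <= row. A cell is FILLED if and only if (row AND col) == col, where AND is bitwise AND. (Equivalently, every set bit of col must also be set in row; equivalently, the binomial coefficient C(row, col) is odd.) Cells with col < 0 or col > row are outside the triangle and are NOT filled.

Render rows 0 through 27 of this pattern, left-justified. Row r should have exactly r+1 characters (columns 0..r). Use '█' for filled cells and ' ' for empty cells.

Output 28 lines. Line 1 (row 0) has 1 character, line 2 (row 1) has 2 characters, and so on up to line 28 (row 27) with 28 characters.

r0=0: █
r1=1: ██
r2=10: █ █
r3=11: ████
r4=100: █   █
r5=101: ██  ██
r6=110: █ █ █ █
r7=111: ████████
r8=1000: █       █
r9=1001: ██      ██
r10=1010: █ █     █ █
r11=1011: ████    ████
r12=1100: █   █   █   █
r13=1101: ██  ██  ██  ██
r14=1110: █ █ █ █ █ █ █ █
r15=1111: ████████████████
r16=10000: █               █
r17=10001: ██              ██
r18=10010: █ █             █ █
r19=10011: ████            ████
r20=10100: █   █           █   █
r21=10101: ██  ██          ██  ██
r22=10110: █ █ █ █         █ █ █ █
r23=10111: ████████        ████████
r24=11000: █       █       █       █
r25=11001: ██      ██      ██      ██
r26=11010: █ █     █ █     █ █     █ █
r27=11011: ████    ████    ████    ████

Answer: █
██
█ █
████
█   █
██  ██
█ █ █ █
████████
█       █
██      ██
█ █     █ █
████    ████
█   █   █   █
██  ██  ██  ██
█ █ █ █ █ █ █ █
████████████████
█               █
██              ██
█ █             █ █
████            ████
█   █           █   █
██  ██          ██  ██
█ █ █ █         █ █ █ █
████████        ████████
█       █       █       █
██      ██      ██      ██
█ █     █ █     █ █     █ █
████    ████    ████    ████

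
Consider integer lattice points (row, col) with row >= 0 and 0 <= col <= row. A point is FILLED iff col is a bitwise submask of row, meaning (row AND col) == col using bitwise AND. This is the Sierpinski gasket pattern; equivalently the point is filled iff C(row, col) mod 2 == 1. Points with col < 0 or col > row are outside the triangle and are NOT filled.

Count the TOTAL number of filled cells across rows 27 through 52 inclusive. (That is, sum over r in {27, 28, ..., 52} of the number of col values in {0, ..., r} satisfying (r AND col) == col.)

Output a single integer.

Answer: 294

Derivation:
r27=11011 pc4: +16 =16
r28=11100 pc3: +8 =24
r29=11101 pc4: +16 =40
r30=11110 pc4: +16 =56
r31=11111 pc5: +32 =88
r32=100000 pc1: +2 =90
r33=100001 pc2: +4 =94
r34=100010 pc2: +4 =98
r35=100011 pc3: +8 =106
r36=100100 pc2: +4 =110
r37=100101 pc3: +8 =118
r38=100110 pc3: +8 =126
r39=100111 pc4: +16 =142
r40=101000 pc2: +4 =146
r41=101001 pc3: +8 =154
r42=101010 pc3: +8 =162
r43=101011 pc4: +16 =178
r44=101100 pc3: +8 =186
r45=101101 pc4: +16 =202
r46=101110 pc4: +16 =218
r47=101111 pc5: +32 =250
r48=110000 pc2: +4 =254
r49=110001 pc3: +8 =262
r50=110010 pc3: +8 =270
r51=110011 pc4: +16 =286
r52=110100 pc3: +8 =294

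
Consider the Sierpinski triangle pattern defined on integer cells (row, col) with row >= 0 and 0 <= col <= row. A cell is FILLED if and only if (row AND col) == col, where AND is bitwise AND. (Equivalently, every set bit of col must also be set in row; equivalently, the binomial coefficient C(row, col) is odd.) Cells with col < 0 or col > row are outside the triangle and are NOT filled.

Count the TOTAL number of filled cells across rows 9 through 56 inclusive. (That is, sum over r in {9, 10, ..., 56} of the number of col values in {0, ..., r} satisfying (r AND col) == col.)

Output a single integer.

r9=1001 pc2: +4 =4
r10=1010 pc2: +4 =8
r11=1011 pc3: +8 =16
r12=1100 pc2: +4 =20
r13=1101 pc3: +8 =28
r14=1110 pc3: +8 =36
r15=1111 pc4: +16 =52
r16=10000 pc1: +2 =54
r17=10001 pc2: +4 =58
r18=10010 pc2: +4 =62
r19=10011 pc3: +8 =70
r20=10100 pc2: +4 =74
r21=10101 pc3: +8 =82
r22=10110 pc3: +8 =90
r23=10111 pc4: +16 =106
r24=11000 pc2: +4 =110
r25=11001 pc3: +8 =118
r26=11010 pc3: +8 =126
r27=11011 pc4: +16 =142
r28=11100 pc3: +8 =150
r29=11101 pc4: +16 =166
r30=11110 pc4: +16 =182
r31=11111 pc5: +32 =214
r32=100000 pc1: +2 =216
r33=100001 pc2: +4 =220
r34=100010 pc2: +4 =224
r35=100011 pc3: +8 =232
r36=100100 pc2: +4 =236
r37=100101 pc3: +8 =244
r38=100110 pc3: +8 =252
r39=100111 pc4: +16 =268
r40=101000 pc2: +4 =272
r41=101001 pc3: +8 =280
r42=101010 pc3: +8 =288
r43=101011 pc4: +16 =304
r44=101100 pc3: +8 =312
r45=101101 pc4: +16 =328
r46=101110 pc4: +16 =344
r47=101111 pc5: +32 =376
r48=110000 pc2: +4 =380
r49=110001 pc3: +8 =388
r50=110010 pc3: +8 =396
r51=110011 pc4: +16 =412
r52=110100 pc3: +8 =420
r53=110101 pc4: +16 =436
r54=110110 pc4: +16 =452
r55=110111 pc5: +32 =484
r56=111000 pc3: +8 =492

Answer: 492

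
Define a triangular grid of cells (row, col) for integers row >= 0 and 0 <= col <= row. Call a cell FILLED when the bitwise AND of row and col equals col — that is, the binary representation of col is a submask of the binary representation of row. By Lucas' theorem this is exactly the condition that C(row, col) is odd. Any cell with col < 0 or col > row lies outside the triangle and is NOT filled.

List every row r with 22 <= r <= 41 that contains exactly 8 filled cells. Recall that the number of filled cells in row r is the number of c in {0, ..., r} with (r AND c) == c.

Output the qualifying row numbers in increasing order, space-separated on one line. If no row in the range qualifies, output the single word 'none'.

Row r has 2^popcount(r) filled cells, so we need popcount(r) = log2(8) = 3.
Scan r = 22..41 and keep those with exactly 3 one-bits:
r=22=10110 popcount=3 -> KEEP
r=23=10111 popcount=4 -> skip
r=24=11000 popcount=2 -> skip
r=25=11001 popcount=3 -> KEEP
r=26=11010 popcount=3 -> KEEP
r=27=11011 popcount=4 -> skip
r=28=11100 popcount=3 -> KEEP
r=29=11101 popcount=4 -> skip
r=30=11110 popcount=4 -> skip
r=31=11111 popcount=5 -> skip
r=32=100000 popcount=1 -> skip
r=33=100001 popcount=2 -> skip
r=34=100010 popcount=2 -> skip
r=35=100011 popcount=3 -> KEEP
r=36=100100 popcount=2 -> skip
r=37=100101 popcount=3 -> KEEP
r=38=100110 popcount=3 -> KEEP
r=39=100111 popcount=4 -> skip
r=40=101000 popcount=2 -> skip
r=41=101001 popcount=3 -> KEEP
Kept rows: 22 25 26 28 35 37 38 41

Answer: 22 25 26 28 35 37 38 41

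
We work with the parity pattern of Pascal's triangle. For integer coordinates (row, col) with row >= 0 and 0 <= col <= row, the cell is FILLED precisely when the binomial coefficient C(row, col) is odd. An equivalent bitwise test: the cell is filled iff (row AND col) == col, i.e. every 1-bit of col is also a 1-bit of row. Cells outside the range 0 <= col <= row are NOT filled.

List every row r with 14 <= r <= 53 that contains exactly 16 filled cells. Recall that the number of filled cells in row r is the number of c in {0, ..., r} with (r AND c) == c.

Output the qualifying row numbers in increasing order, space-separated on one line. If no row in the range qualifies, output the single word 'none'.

Answer: 15 23 27 29 30 39 43 45 46 51 53

Derivation:
Row r has 2^popcount(r) filled cells, so we need popcount(r) = log2(16) = 4.
Scan r = 14..53 and keep those with exactly 4 one-bits:
r=14=1110 popcount=3 -> skip
r=15=1111 popcount=4 -> KEEP
r=16=10000 popcount=1 -> skip
r=17=10001 popcount=2 -> skip
r=18=10010 popcount=2 -> skip
r=19=10011 popcount=3 -> skip
r=20=10100 popcount=2 -> skip
r=21=10101 popcount=3 -> skip
r=22=10110 popcount=3 -> skip
r=23=10111 popcount=4 -> KEEP
r=24=11000 popcount=2 -> skip
r=25=11001 popcount=3 -> skip
r=26=11010 popcount=3 -> skip
r=27=11011 popcount=4 -> KEEP
r=28=11100 popcount=3 -> skip
r=29=11101 popcount=4 -> KEEP
r=30=11110 popcount=4 -> KEEP
r=31=11111 popcount=5 -> skip
r=32=100000 popcount=1 -> skip
r=33=100001 popcount=2 -> skip
r=34=100010 popcount=2 -> skip
r=35=100011 popcount=3 -> skip
r=36=100100 popcount=2 -> skip
r=37=100101 popcount=3 -> skip
r=38=100110 popcount=3 -> skip
r=39=100111 popcount=4 -> KEEP
r=40=101000 popcount=2 -> skip
r=41=101001 popcount=3 -> skip
r=42=101010 popcount=3 -> skip
r=43=101011 popcount=4 -> KEEP
r=44=101100 popcount=3 -> skip
r=45=101101 popcount=4 -> KEEP
r=46=101110 popcount=4 -> KEEP
r=47=101111 popcount=5 -> skip
r=48=110000 popcount=2 -> skip
r=49=110001 popcount=3 -> skip
r=50=110010 popcount=3 -> skip
r=51=110011 popcount=4 -> KEEP
r=52=110100 popcount=3 -> skip
r=53=110101 popcount=4 -> KEEP
Kept rows: 15 23 27 29 30 39 43 45 46 51 53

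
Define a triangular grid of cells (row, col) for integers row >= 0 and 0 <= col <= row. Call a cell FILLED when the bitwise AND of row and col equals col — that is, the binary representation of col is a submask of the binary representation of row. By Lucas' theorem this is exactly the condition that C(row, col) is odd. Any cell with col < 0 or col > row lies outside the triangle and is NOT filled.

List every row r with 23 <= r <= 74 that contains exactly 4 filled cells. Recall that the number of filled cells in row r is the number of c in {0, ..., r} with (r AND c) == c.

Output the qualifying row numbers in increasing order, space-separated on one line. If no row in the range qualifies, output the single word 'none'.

Answer: 24 33 34 36 40 48 65 66 68 72

Derivation:
Row r has 2^popcount(r) filled cells, so we need popcount(r) = log2(4) = 2.
Scan r = 23..74 and keep those with exactly 2 one-bits:
r=23=10111 popcount=4 -> skip
r=24=11000 popcount=2 -> KEEP
r=25=11001 popcount=3 -> skip
r=26=11010 popcount=3 -> skip
r=27=11011 popcount=4 -> skip
r=28=11100 popcount=3 -> skip
r=29=11101 popcount=4 -> skip
r=30=11110 popcount=4 -> skip
r=31=11111 popcount=5 -> skip
r=32=100000 popcount=1 -> skip
r=33=100001 popcount=2 -> KEEP
r=34=100010 popcount=2 -> KEEP
r=35=100011 popcount=3 -> skip
r=36=100100 popcount=2 -> KEEP
r=37=100101 popcount=3 -> skip
r=38=100110 popcount=3 -> skip
r=39=100111 popcount=4 -> skip
r=40=101000 popcount=2 -> KEEP
r=41=101001 popcount=3 -> skip
r=42=101010 popcount=3 -> skip
r=43=101011 popcount=4 -> skip
r=44=101100 popcount=3 -> skip
r=45=101101 popcount=4 -> skip
r=46=101110 popcount=4 -> skip
r=47=101111 popcount=5 -> skip
r=48=110000 popcount=2 -> KEEP
r=49=110001 popcount=3 -> skip
r=50=110010 popcount=3 -> skip
r=51=110011 popcount=4 -> skip
r=52=110100 popcount=3 -> skip
r=53=110101 popcount=4 -> skip
r=54=110110 popcount=4 -> skip
r=55=110111 popcount=5 -> skip
r=56=111000 popcount=3 -> skip
r=57=111001 popcount=4 -> skip
r=58=111010 popcount=4 -> skip
r=59=111011 popcount=5 -> skip
r=60=111100 popcount=4 -> skip
r=61=111101 popcount=5 -> skip
r=62=111110 popcount=5 -> skip
r=63=111111 popcount=6 -> skip
r=64=1000000 popcount=1 -> skip
r=65=1000001 popcount=2 -> KEEP
r=66=1000010 popcount=2 -> KEEP
r=67=1000011 popcount=3 -> skip
r=68=1000100 popcount=2 -> KEEP
r=69=1000101 popcount=3 -> skip
r=70=1000110 popcount=3 -> skip
r=71=1000111 popcount=4 -> skip
r=72=1001000 popcount=2 -> KEEP
r=73=1001001 popcount=3 -> skip
r=74=1001010 popcount=3 -> skip
Kept rows: 24 33 34 36 40 48 65 66 68 72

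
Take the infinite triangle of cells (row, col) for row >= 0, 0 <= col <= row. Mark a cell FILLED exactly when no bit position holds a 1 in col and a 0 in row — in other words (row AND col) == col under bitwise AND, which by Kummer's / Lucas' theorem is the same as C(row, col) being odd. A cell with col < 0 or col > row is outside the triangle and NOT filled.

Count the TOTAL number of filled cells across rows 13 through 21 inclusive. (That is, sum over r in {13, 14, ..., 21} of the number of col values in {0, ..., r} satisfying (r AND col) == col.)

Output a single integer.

Answer: 62

Derivation:
r13=1101 pc3: +8 =8
r14=1110 pc3: +8 =16
r15=1111 pc4: +16 =32
r16=10000 pc1: +2 =34
r17=10001 pc2: +4 =38
r18=10010 pc2: +4 =42
r19=10011 pc3: +8 =50
r20=10100 pc2: +4 =54
r21=10101 pc3: +8 =62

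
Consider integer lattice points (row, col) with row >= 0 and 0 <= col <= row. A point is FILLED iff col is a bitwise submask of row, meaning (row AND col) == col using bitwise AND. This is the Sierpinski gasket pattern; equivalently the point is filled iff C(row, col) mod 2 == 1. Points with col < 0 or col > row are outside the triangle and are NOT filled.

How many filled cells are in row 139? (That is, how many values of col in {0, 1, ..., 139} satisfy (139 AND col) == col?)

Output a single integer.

139 in binary = 10001011
popcount(139) = number of 1-bits in 10001011 = 4
A col c satisfies (139 AND c) == c iff every set bit of c is also set in 139; each of the 4 set bits of 139 can independently be on or off in c.
count = 2^4 = 16

Answer: 16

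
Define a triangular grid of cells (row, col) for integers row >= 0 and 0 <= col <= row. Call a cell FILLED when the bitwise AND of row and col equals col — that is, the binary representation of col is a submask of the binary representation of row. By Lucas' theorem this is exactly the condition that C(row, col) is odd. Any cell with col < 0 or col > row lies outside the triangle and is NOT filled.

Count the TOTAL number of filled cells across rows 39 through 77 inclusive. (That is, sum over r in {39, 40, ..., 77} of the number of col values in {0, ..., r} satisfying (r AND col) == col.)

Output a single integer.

r39=100111 pc4: +16 =16
r40=101000 pc2: +4 =20
r41=101001 pc3: +8 =28
r42=101010 pc3: +8 =36
r43=101011 pc4: +16 =52
r44=101100 pc3: +8 =60
r45=101101 pc4: +16 =76
r46=101110 pc4: +16 =92
r47=101111 pc5: +32 =124
r48=110000 pc2: +4 =128
r49=110001 pc3: +8 =136
r50=110010 pc3: +8 =144
r51=110011 pc4: +16 =160
r52=110100 pc3: +8 =168
r53=110101 pc4: +16 =184
r54=110110 pc4: +16 =200
r55=110111 pc5: +32 =232
r56=111000 pc3: +8 =240
r57=111001 pc4: +16 =256
r58=111010 pc4: +16 =272
r59=111011 pc5: +32 =304
r60=111100 pc4: +16 =320
r61=111101 pc5: +32 =352
r62=111110 pc5: +32 =384
r63=111111 pc6: +64 =448
r64=1000000 pc1: +2 =450
r65=1000001 pc2: +4 =454
r66=1000010 pc2: +4 =458
r67=1000011 pc3: +8 =466
r68=1000100 pc2: +4 =470
r69=1000101 pc3: +8 =478
r70=1000110 pc3: +8 =486
r71=1000111 pc4: +16 =502
r72=1001000 pc2: +4 =506
r73=1001001 pc3: +8 =514
r74=1001010 pc3: +8 =522
r75=1001011 pc4: +16 =538
r76=1001100 pc3: +8 =546
r77=1001101 pc4: +16 =562

Answer: 562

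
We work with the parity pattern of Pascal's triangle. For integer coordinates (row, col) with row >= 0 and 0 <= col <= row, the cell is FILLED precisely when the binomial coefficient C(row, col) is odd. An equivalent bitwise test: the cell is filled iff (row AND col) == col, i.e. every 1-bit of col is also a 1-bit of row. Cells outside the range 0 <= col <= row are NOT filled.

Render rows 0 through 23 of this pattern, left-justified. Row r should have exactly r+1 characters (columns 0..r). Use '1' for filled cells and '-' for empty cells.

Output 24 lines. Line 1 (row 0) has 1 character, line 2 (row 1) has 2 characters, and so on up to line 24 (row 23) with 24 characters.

r0=0: 1
r1=1: 11
r2=10: 1-1
r3=11: 1111
r4=100: 1---1
r5=101: 11--11
r6=110: 1-1-1-1
r7=111: 11111111
r8=1000: 1-------1
r9=1001: 11------11
r10=1010: 1-1-----1-1
r11=1011: 1111----1111
r12=1100: 1---1---1---1
r13=1101: 11--11--11--11
r14=1110: 1-1-1-1-1-1-1-1
r15=1111: 1111111111111111
r16=10000: 1---------------1
r17=10001: 11--------------11
r18=10010: 1-1-------------1-1
r19=10011: 1111------------1111
r20=10100: 1---1-----------1---1
r21=10101: 11--11----------11--11
r22=10110: 1-1-1-1---------1-1-1-1
r23=10111: 11111111--------11111111

Answer: 1
11
1-1
1111
1---1
11--11
1-1-1-1
11111111
1-------1
11------11
1-1-----1-1
1111----1111
1---1---1---1
11--11--11--11
1-1-1-1-1-1-1-1
1111111111111111
1---------------1
11--------------11
1-1-------------1-1
1111------------1111
1---1-----------1---1
11--11----------11--11
1-1-1-1---------1-1-1-1
11111111--------11111111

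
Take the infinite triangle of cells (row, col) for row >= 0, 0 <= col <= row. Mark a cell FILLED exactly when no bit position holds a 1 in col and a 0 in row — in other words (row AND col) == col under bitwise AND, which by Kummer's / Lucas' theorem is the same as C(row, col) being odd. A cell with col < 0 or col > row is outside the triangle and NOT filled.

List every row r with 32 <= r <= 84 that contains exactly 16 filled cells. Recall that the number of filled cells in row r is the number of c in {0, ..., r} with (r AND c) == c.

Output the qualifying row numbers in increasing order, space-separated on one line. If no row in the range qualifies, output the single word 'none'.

Row r has 2^popcount(r) filled cells, so we need popcount(r) = log2(16) = 4.
Scan r = 32..84 and keep those with exactly 4 one-bits:
r=32=100000 popcount=1 -> skip
r=33=100001 popcount=2 -> skip
r=34=100010 popcount=2 -> skip
r=35=100011 popcount=3 -> skip
r=36=100100 popcount=2 -> skip
r=37=100101 popcount=3 -> skip
r=38=100110 popcount=3 -> skip
r=39=100111 popcount=4 -> KEEP
r=40=101000 popcount=2 -> skip
r=41=101001 popcount=3 -> skip
r=42=101010 popcount=3 -> skip
r=43=101011 popcount=4 -> KEEP
r=44=101100 popcount=3 -> skip
r=45=101101 popcount=4 -> KEEP
r=46=101110 popcount=4 -> KEEP
r=47=101111 popcount=5 -> skip
r=48=110000 popcount=2 -> skip
r=49=110001 popcount=3 -> skip
r=50=110010 popcount=3 -> skip
r=51=110011 popcount=4 -> KEEP
r=52=110100 popcount=3 -> skip
r=53=110101 popcount=4 -> KEEP
r=54=110110 popcount=4 -> KEEP
r=55=110111 popcount=5 -> skip
r=56=111000 popcount=3 -> skip
r=57=111001 popcount=4 -> KEEP
r=58=111010 popcount=4 -> KEEP
r=59=111011 popcount=5 -> skip
r=60=111100 popcount=4 -> KEEP
r=61=111101 popcount=5 -> skip
r=62=111110 popcount=5 -> skip
r=63=111111 popcount=6 -> skip
r=64=1000000 popcount=1 -> skip
r=65=1000001 popcount=2 -> skip
r=66=1000010 popcount=2 -> skip
r=67=1000011 popcount=3 -> skip
r=68=1000100 popcount=2 -> skip
r=69=1000101 popcount=3 -> skip
r=70=1000110 popcount=3 -> skip
r=71=1000111 popcount=4 -> KEEP
r=72=1001000 popcount=2 -> skip
r=73=1001001 popcount=3 -> skip
r=74=1001010 popcount=3 -> skip
r=75=1001011 popcount=4 -> KEEP
r=76=1001100 popcount=3 -> skip
r=77=1001101 popcount=4 -> KEEP
r=78=1001110 popcount=4 -> KEEP
r=79=1001111 popcount=5 -> skip
r=80=1010000 popcount=2 -> skip
r=81=1010001 popcount=3 -> skip
r=82=1010010 popcount=3 -> skip
r=83=1010011 popcount=4 -> KEEP
r=84=1010100 popcount=3 -> skip
Kept rows: 39 43 45 46 51 53 54 57 58 60 71 75 77 78 83

Answer: 39 43 45 46 51 53 54 57 58 60 71 75 77 78 83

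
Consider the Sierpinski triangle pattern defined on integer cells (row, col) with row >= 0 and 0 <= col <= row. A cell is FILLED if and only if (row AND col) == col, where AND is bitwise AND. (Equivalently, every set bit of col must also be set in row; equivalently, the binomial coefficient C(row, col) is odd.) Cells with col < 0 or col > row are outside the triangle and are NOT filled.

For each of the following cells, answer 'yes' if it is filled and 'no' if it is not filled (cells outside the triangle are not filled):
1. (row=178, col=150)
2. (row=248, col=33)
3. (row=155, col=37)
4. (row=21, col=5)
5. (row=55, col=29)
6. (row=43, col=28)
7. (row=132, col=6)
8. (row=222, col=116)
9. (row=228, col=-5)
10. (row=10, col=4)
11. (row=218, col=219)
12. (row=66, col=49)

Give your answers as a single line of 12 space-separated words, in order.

Answer: no no no yes no no no no no no no no

Derivation:
(178,150): row=0b10110010, col=0b10010110, row AND col = 0b10010010 = 146; 146 != 150 -> empty
(248,33): row=0b11111000, col=0b100001, row AND col = 0b100000 = 32; 32 != 33 -> empty
(155,37): row=0b10011011, col=0b100101, row AND col = 0b1 = 1; 1 != 37 -> empty
(21,5): row=0b10101, col=0b101, row AND col = 0b101 = 5; 5 == 5 -> filled
(55,29): row=0b110111, col=0b11101, row AND col = 0b10101 = 21; 21 != 29 -> empty
(43,28): row=0b101011, col=0b11100, row AND col = 0b1000 = 8; 8 != 28 -> empty
(132,6): row=0b10000100, col=0b110, row AND col = 0b100 = 4; 4 != 6 -> empty
(222,116): row=0b11011110, col=0b1110100, row AND col = 0b1010100 = 84; 84 != 116 -> empty
(228,-5): col outside [0, 228] -> not filled
(10,4): row=0b1010, col=0b100, row AND col = 0b0 = 0; 0 != 4 -> empty
(218,219): col outside [0, 218] -> not filled
(66,49): row=0b1000010, col=0b110001, row AND col = 0b0 = 0; 0 != 49 -> empty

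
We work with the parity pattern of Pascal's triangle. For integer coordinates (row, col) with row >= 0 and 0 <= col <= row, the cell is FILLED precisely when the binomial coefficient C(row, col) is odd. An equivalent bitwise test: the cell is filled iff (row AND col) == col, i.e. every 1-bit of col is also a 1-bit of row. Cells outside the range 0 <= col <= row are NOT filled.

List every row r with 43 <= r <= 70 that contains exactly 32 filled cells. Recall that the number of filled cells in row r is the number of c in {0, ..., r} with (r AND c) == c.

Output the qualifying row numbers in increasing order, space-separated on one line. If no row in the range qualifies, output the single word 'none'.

Answer: 47 55 59 61 62

Derivation:
Row r has 2^popcount(r) filled cells, so we need popcount(r) = log2(32) = 5.
Scan r = 43..70 and keep those with exactly 5 one-bits:
r=43=101011 popcount=4 -> skip
r=44=101100 popcount=3 -> skip
r=45=101101 popcount=4 -> skip
r=46=101110 popcount=4 -> skip
r=47=101111 popcount=5 -> KEEP
r=48=110000 popcount=2 -> skip
r=49=110001 popcount=3 -> skip
r=50=110010 popcount=3 -> skip
r=51=110011 popcount=4 -> skip
r=52=110100 popcount=3 -> skip
r=53=110101 popcount=4 -> skip
r=54=110110 popcount=4 -> skip
r=55=110111 popcount=5 -> KEEP
r=56=111000 popcount=3 -> skip
r=57=111001 popcount=4 -> skip
r=58=111010 popcount=4 -> skip
r=59=111011 popcount=5 -> KEEP
r=60=111100 popcount=4 -> skip
r=61=111101 popcount=5 -> KEEP
r=62=111110 popcount=5 -> KEEP
r=63=111111 popcount=6 -> skip
r=64=1000000 popcount=1 -> skip
r=65=1000001 popcount=2 -> skip
r=66=1000010 popcount=2 -> skip
r=67=1000011 popcount=3 -> skip
r=68=1000100 popcount=2 -> skip
r=69=1000101 popcount=3 -> skip
r=70=1000110 popcount=3 -> skip
Kept rows: 47 55 59 61 62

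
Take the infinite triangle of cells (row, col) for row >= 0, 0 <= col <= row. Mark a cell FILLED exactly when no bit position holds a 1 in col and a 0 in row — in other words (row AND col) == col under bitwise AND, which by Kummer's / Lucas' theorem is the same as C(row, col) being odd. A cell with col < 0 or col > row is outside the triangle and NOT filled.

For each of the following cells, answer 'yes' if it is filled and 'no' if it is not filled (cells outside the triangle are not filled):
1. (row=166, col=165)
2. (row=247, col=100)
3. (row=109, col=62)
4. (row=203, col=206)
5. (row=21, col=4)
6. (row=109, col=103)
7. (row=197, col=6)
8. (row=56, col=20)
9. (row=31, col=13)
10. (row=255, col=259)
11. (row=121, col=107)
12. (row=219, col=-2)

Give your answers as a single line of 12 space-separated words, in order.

(166,165): row=0b10100110, col=0b10100101, row AND col = 0b10100100 = 164; 164 != 165 -> empty
(247,100): row=0b11110111, col=0b1100100, row AND col = 0b1100100 = 100; 100 == 100 -> filled
(109,62): row=0b1101101, col=0b111110, row AND col = 0b101100 = 44; 44 != 62 -> empty
(203,206): col outside [0, 203] -> not filled
(21,4): row=0b10101, col=0b100, row AND col = 0b100 = 4; 4 == 4 -> filled
(109,103): row=0b1101101, col=0b1100111, row AND col = 0b1100101 = 101; 101 != 103 -> empty
(197,6): row=0b11000101, col=0b110, row AND col = 0b100 = 4; 4 != 6 -> empty
(56,20): row=0b111000, col=0b10100, row AND col = 0b10000 = 16; 16 != 20 -> empty
(31,13): row=0b11111, col=0b1101, row AND col = 0b1101 = 13; 13 == 13 -> filled
(255,259): col outside [0, 255] -> not filled
(121,107): row=0b1111001, col=0b1101011, row AND col = 0b1101001 = 105; 105 != 107 -> empty
(219,-2): col outside [0, 219] -> not filled

Answer: no yes no no yes no no no yes no no no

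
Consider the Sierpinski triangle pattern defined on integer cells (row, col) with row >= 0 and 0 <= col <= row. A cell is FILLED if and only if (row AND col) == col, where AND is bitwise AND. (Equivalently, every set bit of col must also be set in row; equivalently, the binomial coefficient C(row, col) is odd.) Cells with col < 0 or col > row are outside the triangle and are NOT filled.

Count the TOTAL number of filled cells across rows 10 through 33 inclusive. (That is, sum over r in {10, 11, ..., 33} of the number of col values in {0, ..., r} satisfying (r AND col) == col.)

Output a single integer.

Answer: 216

Derivation:
r10=1010 pc2: +4 =4
r11=1011 pc3: +8 =12
r12=1100 pc2: +4 =16
r13=1101 pc3: +8 =24
r14=1110 pc3: +8 =32
r15=1111 pc4: +16 =48
r16=10000 pc1: +2 =50
r17=10001 pc2: +4 =54
r18=10010 pc2: +4 =58
r19=10011 pc3: +8 =66
r20=10100 pc2: +4 =70
r21=10101 pc3: +8 =78
r22=10110 pc3: +8 =86
r23=10111 pc4: +16 =102
r24=11000 pc2: +4 =106
r25=11001 pc3: +8 =114
r26=11010 pc3: +8 =122
r27=11011 pc4: +16 =138
r28=11100 pc3: +8 =146
r29=11101 pc4: +16 =162
r30=11110 pc4: +16 =178
r31=11111 pc5: +32 =210
r32=100000 pc1: +2 =212
r33=100001 pc2: +4 =216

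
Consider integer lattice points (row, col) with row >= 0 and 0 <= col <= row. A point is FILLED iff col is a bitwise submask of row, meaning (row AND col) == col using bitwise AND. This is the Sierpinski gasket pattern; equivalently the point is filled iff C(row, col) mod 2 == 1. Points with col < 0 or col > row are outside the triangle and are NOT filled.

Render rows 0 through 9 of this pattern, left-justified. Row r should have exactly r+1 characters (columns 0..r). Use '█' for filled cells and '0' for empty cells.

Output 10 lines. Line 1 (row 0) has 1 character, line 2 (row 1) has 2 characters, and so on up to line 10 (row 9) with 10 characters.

Answer: █
██
█0█
████
█000█
██00██
█0█0█0█
████████
█0000000█
██000000██

Derivation:
r0=0: █
r1=1: ██
r2=10: █0█
r3=11: ████
r4=100: █000█
r5=101: ██00██
r6=110: █0█0█0█
r7=111: ████████
r8=1000: █0000000█
r9=1001: ██000000██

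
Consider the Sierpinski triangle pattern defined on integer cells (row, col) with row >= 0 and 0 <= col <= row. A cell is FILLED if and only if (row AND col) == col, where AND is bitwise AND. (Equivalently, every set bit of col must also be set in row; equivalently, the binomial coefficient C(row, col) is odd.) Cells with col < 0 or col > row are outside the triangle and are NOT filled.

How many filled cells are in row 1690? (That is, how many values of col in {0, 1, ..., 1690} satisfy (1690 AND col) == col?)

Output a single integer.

1690 in binary = 11010011010
popcount(1690) = number of 1-bits in 11010011010 = 6
A col c satisfies (1690 AND c) == c iff every set bit of c is also set in 1690; each of the 6 set bits of 1690 can independently be on or off in c.
count = 2^6 = 64

Answer: 64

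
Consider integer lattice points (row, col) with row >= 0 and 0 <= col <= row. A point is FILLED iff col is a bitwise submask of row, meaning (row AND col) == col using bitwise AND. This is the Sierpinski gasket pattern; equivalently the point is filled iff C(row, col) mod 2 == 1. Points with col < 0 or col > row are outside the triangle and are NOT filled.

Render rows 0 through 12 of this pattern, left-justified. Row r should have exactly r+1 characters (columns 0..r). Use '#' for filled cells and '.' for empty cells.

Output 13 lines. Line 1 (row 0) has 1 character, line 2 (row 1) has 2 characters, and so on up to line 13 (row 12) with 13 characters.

Answer: #
##
#.#
####
#...#
##..##
#.#.#.#
########
#.......#
##......##
#.#.....#.#
####....####
#...#...#...#

Derivation:
r0=0: #
r1=1: ##
r2=10: #.#
r3=11: ####
r4=100: #...#
r5=101: ##..##
r6=110: #.#.#.#
r7=111: ########
r8=1000: #.......#
r9=1001: ##......##
r10=1010: #.#.....#.#
r11=1011: ####....####
r12=1100: #...#...#...#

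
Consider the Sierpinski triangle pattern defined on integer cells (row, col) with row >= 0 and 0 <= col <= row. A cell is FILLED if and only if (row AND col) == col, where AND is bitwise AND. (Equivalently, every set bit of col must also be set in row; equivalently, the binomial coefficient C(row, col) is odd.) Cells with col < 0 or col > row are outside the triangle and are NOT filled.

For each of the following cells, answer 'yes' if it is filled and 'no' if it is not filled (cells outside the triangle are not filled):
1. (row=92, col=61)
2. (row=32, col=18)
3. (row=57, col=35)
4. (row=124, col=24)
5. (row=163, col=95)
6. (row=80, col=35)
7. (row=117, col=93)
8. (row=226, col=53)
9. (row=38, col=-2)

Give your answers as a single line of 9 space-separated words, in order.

(92,61): row=0b1011100, col=0b111101, row AND col = 0b11100 = 28; 28 != 61 -> empty
(32,18): row=0b100000, col=0b10010, row AND col = 0b0 = 0; 0 != 18 -> empty
(57,35): row=0b111001, col=0b100011, row AND col = 0b100001 = 33; 33 != 35 -> empty
(124,24): row=0b1111100, col=0b11000, row AND col = 0b11000 = 24; 24 == 24 -> filled
(163,95): row=0b10100011, col=0b1011111, row AND col = 0b11 = 3; 3 != 95 -> empty
(80,35): row=0b1010000, col=0b100011, row AND col = 0b0 = 0; 0 != 35 -> empty
(117,93): row=0b1110101, col=0b1011101, row AND col = 0b1010101 = 85; 85 != 93 -> empty
(226,53): row=0b11100010, col=0b110101, row AND col = 0b100000 = 32; 32 != 53 -> empty
(38,-2): col outside [0, 38] -> not filled

Answer: no no no yes no no no no no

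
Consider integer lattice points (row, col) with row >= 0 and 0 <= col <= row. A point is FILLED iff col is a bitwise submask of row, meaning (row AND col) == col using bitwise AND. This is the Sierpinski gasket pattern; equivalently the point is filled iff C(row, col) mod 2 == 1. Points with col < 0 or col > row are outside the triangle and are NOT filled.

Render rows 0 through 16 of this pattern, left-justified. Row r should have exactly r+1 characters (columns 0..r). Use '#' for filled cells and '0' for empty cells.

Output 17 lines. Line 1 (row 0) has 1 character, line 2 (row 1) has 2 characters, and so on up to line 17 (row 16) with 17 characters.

Answer: #
##
#0#
####
#000#
##00##
#0#0#0#
########
#0000000#
##000000##
#0#00000#0#
####0000####
#000#000#000#
##00##00##00##
#0#0#0#0#0#0#0#
################
#000000000000000#

Derivation:
r0=0: #
r1=1: ##
r2=10: #0#
r3=11: ####
r4=100: #000#
r5=101: ##00##
r6=110: #0#0#0#
r7=111: ########
r8=1000: #0000000#
r9=1001: ##000000##
r10=1010: #0#00000#0#
r11=1011: ####0000####
r12=1100: #000#000#000#
r13=1101: ##00##00##00##
r14=1110: #0#0#0#0#0#0#0#
r15=1111: ################
r16=10000: #000000000000000#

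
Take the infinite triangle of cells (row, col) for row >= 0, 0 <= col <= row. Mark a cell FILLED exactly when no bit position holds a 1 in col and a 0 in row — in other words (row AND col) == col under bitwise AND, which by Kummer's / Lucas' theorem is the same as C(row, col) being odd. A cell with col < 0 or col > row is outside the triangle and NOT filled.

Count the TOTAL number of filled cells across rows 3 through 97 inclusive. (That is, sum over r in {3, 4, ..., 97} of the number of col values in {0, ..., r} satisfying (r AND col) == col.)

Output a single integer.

r3=11 pc2: +4 =4
r4=100 pc1: +2 =6
r5=101 pc2: +4 =10
r6=110 pc2: +4 =14
r7=111 pc3: +8 =22
r8=1000 pc1: +2 =24
r9=1001 pc2: +4 =28
r10=1010 pc2: +4 =32
r11=1011 pc3: +8 =40
r12=1100 pc2: +4 =44
r13=1101 pc3: +8 =52
r14=1110 pc3: +8 =60
r15=1111 pc4: +16 =76
r16=10000 pc1: +2 =78
r17=10001 pc2: +4 =82
r18=10010 pc2: +4 =86
r19=10011 pc3: +8 =94
r20=10100 pc2: +4 =98
r21=10101 pc3: +8 =106
r22=10110 pc3: +8 =114
r23=10111 pc4: +16 =130
r24=11000 pc2: +4 =134
r25=11001 pc3: +8 =142
r26=11010 pc3: +8 =150
r27=11011 pc4: +16 =166
r28=11100 pc3: +8 =174
r29=11101 pc4: +16 =190
r30=11110 pc4: +16 =206
r31=11111 pc5: +32 =238
r32=100000 pc1: +2 =240
r33=100001 pc2: +4 =244
r34=100010 pc2: +4 =248
r35=100011 pc3: +8 =256
r36=100100 pc2: +4 =260
r37=100101 pc3: +8 =268
r38=100110 pc3: +8 =276
r39=100111 pc4: +16 =292
r40=101000 pc2: +4 =296
r41=101001 pc3: +8 =304
r42=101010 pc3: +8 =312
r43=101011 pc4: +16 =328
r44=101100 pc3: +8 =336
r45=101101 pc4: +16 =352
r46=101110 pc4: +16 =368
r47=101111 pc5: +32 =400
r48=110000 pc2: +4 =404
r49=110001 pc3: +8 =412
r50=110010 pc3: +8 =420
r51=110011 pc4: +16 =436
r52=110100 pc3: +8 =444
r53=110101 pc4: +16 =460
r54=110110 pc4: +16 =476
r55=110111 pc5: +32 =508
r56=111000 pc3: +8 =516
r57=111001 pc4: +16 =532
r58=111010 pc4: +16 =548
r59=111011 pc5: +32 =580
r60=111100 pc4: +16 =596
r61=111101 pc5: +32 =628
r62=111110 pc5: +32 =660
r63=111111 pc6: +64 =724
r64=1000000 pc1: +2 =726
r65=1000001 pc2: +4 =730
r66=1000010 pc2: +4 =734
r67=1000011 pc3: +8 =742
r68=1000100 pc2: +4 =746
r69=1000101 pc3: +8 =754
r70=1000110 pc3: +8 =762
r71=1000111 pc4: +16 =778
r72=1001000 pc2: +4 =782
r73=1001001 pc3: +8 =790
r74=1001010 pc3: +8 =798
r75=1001011 pc4: +16 =814
r76=1001100 pc3: +8 =822
r77=1001101 pc4: +16 =838
r78=1001110 pc4: +16 =854
r79=1001111 pc5: +32 =886
r80=1010000 pc2: +4 =890
r81=1010001 pc3: +8 =898
r82=1010010 pc3: +8 =906
r83=1010011 pc4: +16 =922
r84=1010100 pc3: +8 =930
r85=1010101 pc4: +16 =946
r86=1010110 pc4: +16 =962
r87=1010111 pc5: +32 =994
r88=1011000 pc3: +8 =1002
r89=1011001 pc4: +16 =1018
r90=1011010 pc4: +16 =1034
r91=1011011 pc5: +32 =1066
r92=1011100 pc4: +16 =1082
r93=1011101 pc5: +32 =1114
r94=1011110 pc5: +32 =1146
r95=1011111 pc6: +64 =1210
r96=1100000 pc2: +4 =1214
r97=1100001 pc3: +8 =1222

Answer: 1222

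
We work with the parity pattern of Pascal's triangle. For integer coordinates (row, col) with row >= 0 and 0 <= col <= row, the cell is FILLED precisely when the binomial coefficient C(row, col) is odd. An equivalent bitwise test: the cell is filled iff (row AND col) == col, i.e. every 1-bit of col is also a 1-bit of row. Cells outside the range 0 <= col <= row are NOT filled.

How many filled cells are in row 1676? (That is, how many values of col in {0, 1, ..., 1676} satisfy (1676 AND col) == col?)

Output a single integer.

Answer: 32

Derivation:
1676 in binary = 11010001100
popcount(1676) = number of 1-bits in 11010001100 = 5
A col c satisfies (1676 AND c) == c iff every set bit of c is also set in 1676; each of the 5 set bits of 1676 can independently be on or off in c.
count = 2^5 = 32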